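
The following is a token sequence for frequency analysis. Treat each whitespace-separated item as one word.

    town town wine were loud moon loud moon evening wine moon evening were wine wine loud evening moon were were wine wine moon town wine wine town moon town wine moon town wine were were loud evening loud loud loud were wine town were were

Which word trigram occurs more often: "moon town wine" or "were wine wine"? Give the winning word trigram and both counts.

"moon town wine": 3 occurrences
"were wine wine": 2 occurrences

"moon town wine" (3 vs 2)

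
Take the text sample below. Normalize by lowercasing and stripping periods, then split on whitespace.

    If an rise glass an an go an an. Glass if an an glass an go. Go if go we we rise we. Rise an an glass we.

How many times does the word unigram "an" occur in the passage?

10

Scanning the 28 tokens for "an":
  position 2: an
  position 5: an
  position 6: an
  position 8: an
  position 9: an
  position 12: an
  position 13: an
  position 15: an
  position 25: an
  position 26: an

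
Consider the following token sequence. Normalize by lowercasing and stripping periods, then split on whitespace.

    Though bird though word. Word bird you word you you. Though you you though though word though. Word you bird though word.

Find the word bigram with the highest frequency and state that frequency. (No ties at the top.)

"though word", 4 times

Bigram frequencies (highest first):
  though word: 4
  bird though: 2
  word you: 2
  you you: 2
  you though: 2
  though bird: 1
  … (8 more, each ≤ 1)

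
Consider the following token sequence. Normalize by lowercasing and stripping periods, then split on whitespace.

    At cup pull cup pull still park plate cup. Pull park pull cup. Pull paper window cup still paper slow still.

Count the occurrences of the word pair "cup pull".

Scanning the 20 overlapping bigram windows for "cup pull":
  position 2–3: cup pull
  position 4–5: cup pull
  position 9–10: cup pull
  position 13–14: cup pull

4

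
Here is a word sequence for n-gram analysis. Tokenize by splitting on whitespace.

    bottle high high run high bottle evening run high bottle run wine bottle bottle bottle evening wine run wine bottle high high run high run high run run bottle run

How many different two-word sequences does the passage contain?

15

30 tokens → 29 bigram windows in total.
Repeated bigrams (each contributes count−1 duplicates):
  high run: 4
  run high: 4
  bottle bottle: 2
  bottle evening: 2
  bottle high: 2
  bottle run: 2
  high bottle: 2
  high high: 2
  … (2 more repeated)
14 duplicate windows → 29 − 14 = 15 distinct.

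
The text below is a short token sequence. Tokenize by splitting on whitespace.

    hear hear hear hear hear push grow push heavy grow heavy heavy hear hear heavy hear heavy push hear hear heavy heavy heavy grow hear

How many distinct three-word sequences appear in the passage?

20

25 tokens → 23 trigram windows in total.
Repeated trigrams (each contributes count−1 duplicates):
  hear hear hear: 3
  hear hear heavy: 2
3 duplicate windows → 23 − 3 = 20 distinct.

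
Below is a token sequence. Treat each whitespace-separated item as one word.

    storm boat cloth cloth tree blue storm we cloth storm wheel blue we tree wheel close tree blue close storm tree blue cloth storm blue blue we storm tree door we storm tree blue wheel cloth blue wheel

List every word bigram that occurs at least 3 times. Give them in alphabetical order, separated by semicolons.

Bigram counts meeting the condition (at least 3 times):
  storm tree: 3
  tree blue: 4

storm tree; tree blue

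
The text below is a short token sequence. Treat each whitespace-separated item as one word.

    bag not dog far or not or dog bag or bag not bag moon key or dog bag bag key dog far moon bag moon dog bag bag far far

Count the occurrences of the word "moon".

Scanning the 30 tokens for "moon":
  position 14: moon
  position 23: moon
  position 25: moon

3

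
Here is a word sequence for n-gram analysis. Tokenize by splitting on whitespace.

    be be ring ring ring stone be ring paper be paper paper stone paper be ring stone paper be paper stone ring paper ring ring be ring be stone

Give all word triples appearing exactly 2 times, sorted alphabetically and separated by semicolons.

Trigram counts meeting the condition (exactly 2 times):
  paper be paper: 2
  stone paper be: 2

paper be paper; stone paper be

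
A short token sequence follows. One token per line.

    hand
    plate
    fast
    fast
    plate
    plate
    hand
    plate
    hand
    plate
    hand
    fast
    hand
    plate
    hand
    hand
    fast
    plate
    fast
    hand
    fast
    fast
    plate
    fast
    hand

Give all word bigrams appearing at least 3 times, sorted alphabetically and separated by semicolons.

Bigram counts meeting the condition (at least 3 times):
  fast hand: 3
  fast plate: 3
  hand fast: 3
  hand plate: 4
  plate fast: 3
  plate hand: 4

fast hand; fast plate; hand fast; hand plate; plate fast; plate hand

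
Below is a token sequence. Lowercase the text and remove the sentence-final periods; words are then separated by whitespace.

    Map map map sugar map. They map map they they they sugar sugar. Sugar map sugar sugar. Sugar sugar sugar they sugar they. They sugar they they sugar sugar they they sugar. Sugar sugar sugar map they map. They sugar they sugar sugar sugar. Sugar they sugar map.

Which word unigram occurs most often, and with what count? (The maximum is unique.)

"sugar", 23 times

Unigram frequencies (highest first):
  sugar: 23
  they: 15
  map: 10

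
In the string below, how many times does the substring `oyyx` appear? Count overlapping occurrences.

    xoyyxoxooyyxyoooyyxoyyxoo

4

Sliding a length-4 window over the 25 characters (22 positions):
  position 2–5: oyyx
  position 9–12: oyyx
  position 16–19: oyyx
  position 20–23: oyyx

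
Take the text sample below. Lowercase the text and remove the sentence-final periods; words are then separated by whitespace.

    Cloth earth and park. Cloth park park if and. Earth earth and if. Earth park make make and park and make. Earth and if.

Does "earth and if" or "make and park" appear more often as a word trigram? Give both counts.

"earth and if": 2 occurrences
"make and park": 1 occurrence

"earth and if" (2 vs 1)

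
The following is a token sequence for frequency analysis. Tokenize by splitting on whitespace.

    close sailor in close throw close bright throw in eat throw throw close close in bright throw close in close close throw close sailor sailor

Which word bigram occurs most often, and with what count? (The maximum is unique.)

"throw close", 4 times

Bigram frequencies (highest first):
  throw close: 4
  close sailor: 2
  in close: 2
  close throw: 2
  bright throw: 2
  close close: 2
  … (9 more, each ≤ 2)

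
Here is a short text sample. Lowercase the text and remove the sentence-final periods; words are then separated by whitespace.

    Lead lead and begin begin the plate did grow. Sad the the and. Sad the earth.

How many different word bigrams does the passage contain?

14

16 tokens → 15 bigram windows in total.
Repeated bigrams (each contributes count−1 duplicates):
  sad the: 2
1 duplicate windows → 15 − 1 = 14 distinct.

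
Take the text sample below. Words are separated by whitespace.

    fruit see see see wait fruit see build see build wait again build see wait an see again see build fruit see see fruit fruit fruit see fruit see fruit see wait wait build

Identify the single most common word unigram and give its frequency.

"see", 13 times

Unigram frequencies (highest first):
  see: 13
  fruit: 8
  wait: 5
  build: 5
  again: 2
  an: 1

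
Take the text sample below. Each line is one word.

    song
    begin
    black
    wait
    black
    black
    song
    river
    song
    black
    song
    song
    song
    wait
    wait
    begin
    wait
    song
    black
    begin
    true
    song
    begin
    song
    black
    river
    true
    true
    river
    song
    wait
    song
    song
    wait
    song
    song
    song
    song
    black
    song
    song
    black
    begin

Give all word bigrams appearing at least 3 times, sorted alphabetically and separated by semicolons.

Bigram counts meeting the condition (at least 3 times):
  black song: 3
  song black: 5
  song song: 7
  song wait: 3
  wait song: 3

black song; song black; song song; song wait; wait song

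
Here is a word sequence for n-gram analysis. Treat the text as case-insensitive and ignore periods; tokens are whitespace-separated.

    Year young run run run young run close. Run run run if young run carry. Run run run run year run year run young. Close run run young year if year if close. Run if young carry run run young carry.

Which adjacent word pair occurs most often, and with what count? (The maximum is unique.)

"run run", 9 times

Bigram frequencies (highest first):
  run run: 9
  run young: 4
  young run: 3
  close run: 3
  run if: 2
  if young: 2
  … (12 more, each ≤ 2)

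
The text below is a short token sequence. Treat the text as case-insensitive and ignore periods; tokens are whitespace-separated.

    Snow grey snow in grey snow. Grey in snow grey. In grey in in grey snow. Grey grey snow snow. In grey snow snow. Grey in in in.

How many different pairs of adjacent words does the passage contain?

28 tokens → 27 bigram windows in total.
Repeated bigrams (each contributes count−1 duplicates):
  grey snow: 5
  snow grey: 5
  grey in: 4
  in grey: 4
  in in: 3
  snow in: 2
  snow snow: 2
18 duplicate windows → 27 − 18 = 9 distinct.

9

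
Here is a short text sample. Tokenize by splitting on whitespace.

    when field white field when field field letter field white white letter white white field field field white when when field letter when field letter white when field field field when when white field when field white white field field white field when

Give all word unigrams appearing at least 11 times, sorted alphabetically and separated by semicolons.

Unigram counts meeting the condition (at least 11 times):
  field: 18
  white: 11

field; white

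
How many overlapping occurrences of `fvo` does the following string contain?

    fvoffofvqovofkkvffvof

Sliding a length-3 window over the 21 characters (19 positions):
  position 1–3: fvo
  position 18–20: fvo

2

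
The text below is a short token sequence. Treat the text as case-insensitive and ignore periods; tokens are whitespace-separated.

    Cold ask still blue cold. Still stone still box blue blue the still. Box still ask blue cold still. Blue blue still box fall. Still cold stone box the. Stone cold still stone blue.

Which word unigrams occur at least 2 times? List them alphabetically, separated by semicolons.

ask; blue; box; cold; still; stone; the

Unigram counts meeting the condition (at least 2 times):
  ask: 2
  blue: 7
  box: 4
  cold: 5
  still: 9
  stone: 4
  the: 2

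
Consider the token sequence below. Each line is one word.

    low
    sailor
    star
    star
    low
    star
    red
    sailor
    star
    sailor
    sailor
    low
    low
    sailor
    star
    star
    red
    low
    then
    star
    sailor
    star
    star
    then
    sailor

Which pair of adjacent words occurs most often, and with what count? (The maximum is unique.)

"sailor star", 4 times

Bigram frequencies (highest first):
  sailor star: 4
  star star: 3
  low sailor: 2
  star red: 2
  star sailor: 2
  star low: 1
  … (10 more, each ≤ 1)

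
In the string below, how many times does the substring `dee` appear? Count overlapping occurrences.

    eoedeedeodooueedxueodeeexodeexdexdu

Sliding a length-3 window over the 35 characters (33 positions):
  position 4–6: dee
  position 21–23: dee
  position 27–29: dee

3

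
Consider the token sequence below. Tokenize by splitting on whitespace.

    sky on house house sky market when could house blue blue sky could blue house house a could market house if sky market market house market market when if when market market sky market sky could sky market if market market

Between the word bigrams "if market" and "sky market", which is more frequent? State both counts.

"if market": 1 occurrence
"sky market": 4 occurrences

"sky market" (4 vs 1)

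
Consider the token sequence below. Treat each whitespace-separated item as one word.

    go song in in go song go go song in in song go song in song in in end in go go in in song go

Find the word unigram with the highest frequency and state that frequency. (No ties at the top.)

Unigram frequencies (highest first):
  in: 10
  go: 8
  song: 7
  end: 1

"in", 10 times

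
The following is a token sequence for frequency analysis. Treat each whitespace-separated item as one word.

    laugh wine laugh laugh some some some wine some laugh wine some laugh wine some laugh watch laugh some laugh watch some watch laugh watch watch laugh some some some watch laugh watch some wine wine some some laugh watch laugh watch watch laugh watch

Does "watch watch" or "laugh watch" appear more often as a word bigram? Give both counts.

"watch watch": 2 occurrences
"laugh watch": 7 occurrences

"laugh watch" (7 vs 2)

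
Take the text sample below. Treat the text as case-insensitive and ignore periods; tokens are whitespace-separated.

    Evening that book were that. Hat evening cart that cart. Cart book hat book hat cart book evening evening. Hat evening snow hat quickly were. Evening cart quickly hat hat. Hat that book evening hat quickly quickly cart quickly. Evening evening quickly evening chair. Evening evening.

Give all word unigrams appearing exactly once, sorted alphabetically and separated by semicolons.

Unigram counts meeting the condition (exactly once):
  chair: 1
  snow: 1

chair; snow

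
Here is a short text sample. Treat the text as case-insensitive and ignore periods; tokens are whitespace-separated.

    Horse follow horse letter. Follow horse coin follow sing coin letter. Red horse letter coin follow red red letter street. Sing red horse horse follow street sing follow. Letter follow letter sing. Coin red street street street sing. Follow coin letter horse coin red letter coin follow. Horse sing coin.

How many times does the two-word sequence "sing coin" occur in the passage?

Scanning the 49 overlapping bigram windows for "sing coin":
  position 9–10: sing coin
  position 32–33: sing coin
  position 49–50: sing coin

3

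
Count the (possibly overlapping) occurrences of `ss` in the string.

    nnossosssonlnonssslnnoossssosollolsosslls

Sliding a length-2 window over the 41 characters (40 positions):
  position 4–5: ss
  position 7–8: ss
  position 8–9: ss
  position 16–17: ss
  position 17–18: ss
  position 24–25: ss
  position 25–26: ss
  position 26–27: ss
  position 37–38: ss

9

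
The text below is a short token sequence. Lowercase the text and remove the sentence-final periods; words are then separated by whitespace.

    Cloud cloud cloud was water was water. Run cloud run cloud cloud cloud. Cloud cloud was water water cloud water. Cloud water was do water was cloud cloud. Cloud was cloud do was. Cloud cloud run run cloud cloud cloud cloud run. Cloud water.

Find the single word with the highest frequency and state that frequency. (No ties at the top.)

"cloud", 22 times

Unigram frequencies (highest first):
  cloud: 22
  water: 8
  was: 7
  run: 5
  do: 2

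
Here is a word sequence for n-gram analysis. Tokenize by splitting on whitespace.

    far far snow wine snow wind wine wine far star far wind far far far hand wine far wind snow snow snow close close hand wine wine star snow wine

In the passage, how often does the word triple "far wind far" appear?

1

Scanning the 28 overlapping trigram windows for "far wind far":
  position 11–13: far wind far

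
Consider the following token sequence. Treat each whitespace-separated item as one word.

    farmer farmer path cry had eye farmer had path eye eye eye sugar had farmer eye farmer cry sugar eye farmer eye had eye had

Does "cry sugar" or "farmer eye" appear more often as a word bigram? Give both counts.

"cry sugar": 1 occurrence
"farmer eye": 2 occurrences

"farmer eye" (2 vs 1)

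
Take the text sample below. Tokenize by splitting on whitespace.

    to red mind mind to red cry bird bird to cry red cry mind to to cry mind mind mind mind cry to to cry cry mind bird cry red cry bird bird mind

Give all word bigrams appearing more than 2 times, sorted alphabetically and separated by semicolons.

cry mind; mind mind; red cry; to cry

Bigram counts meeting the condition (more than 2 times):
  cry mind: 3
  mind mind: 4
  red cry: 3
  to cry: 3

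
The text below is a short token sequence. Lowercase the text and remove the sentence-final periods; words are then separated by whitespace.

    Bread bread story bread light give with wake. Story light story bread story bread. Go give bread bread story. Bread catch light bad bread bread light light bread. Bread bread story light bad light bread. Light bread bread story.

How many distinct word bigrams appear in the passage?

20

39 tokens → 38 bigram windows in total.
Repeated bigrams (each contributes count−1 duplicates):
  bread bread: 6
  bread story: 5
  story bread: 4
  bread light: 3
  light bread: 3
  light bad: 2
  story light: 2
18 duplicate windows → 38 − 18 = 20 distinct.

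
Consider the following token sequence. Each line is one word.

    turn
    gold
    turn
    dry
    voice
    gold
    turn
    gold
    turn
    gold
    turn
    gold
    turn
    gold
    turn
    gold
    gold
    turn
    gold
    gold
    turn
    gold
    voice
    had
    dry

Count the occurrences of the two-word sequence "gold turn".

8

Scanning the 24 overlapping bigram windows for "gold turn":
  position 2–3: gold turn
  position 6–7: gold turn
  position 8–9: gold turn
  position 10–11: gold turn
  position 12–13: gold turn
  position 14–15: gold turn
  position 17–18: gold turn
  position 20–21: gold turn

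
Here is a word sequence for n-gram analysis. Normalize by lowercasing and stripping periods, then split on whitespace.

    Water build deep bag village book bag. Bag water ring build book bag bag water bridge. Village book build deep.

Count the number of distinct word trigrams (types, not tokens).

20 tokens → 18 trigram windows in total.
Repeated trigrams (each contributes count−1 duplicates):
  bag bag water: 2
  book bag bag: 2
2 duplicate windows → 18 − 2 = 16 distinct.

16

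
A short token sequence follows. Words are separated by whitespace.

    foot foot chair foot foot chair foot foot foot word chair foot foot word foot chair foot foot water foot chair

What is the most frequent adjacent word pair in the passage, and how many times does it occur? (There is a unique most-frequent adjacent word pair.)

"foot foot", 6 times

Bigram frequencies (highest first):
  foot foot: 6
  foot chair: 4
  chair foot: 4
  foot word: 2
  word chair: 1
  word foot: 1
  … (2 more, each ≤ 1)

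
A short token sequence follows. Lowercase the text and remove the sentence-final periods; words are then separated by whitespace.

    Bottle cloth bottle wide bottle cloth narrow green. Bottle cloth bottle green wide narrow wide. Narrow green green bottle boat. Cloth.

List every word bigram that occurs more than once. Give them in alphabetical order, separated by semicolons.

Bigram counts meeting the condition (more than once):
  bottle cloth: 3
  cloth bottle: 2
  green bottle: 2
  narrow green: 2
  wide narrow: 2

bottle cloth; cloth bottle; green bottle; narrow green; wide narrow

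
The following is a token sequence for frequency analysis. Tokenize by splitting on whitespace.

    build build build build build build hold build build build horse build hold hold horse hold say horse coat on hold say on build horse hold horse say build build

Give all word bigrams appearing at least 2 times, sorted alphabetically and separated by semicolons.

Bigram counts meeting the condition (at least 2 times):
  build build: 8
  build hold: 2
  build horse: 2
  hold horse: 2
  hold say: 2
  horse hold: 2

build build; build hold; build horse; hold horse; hold say; horse hold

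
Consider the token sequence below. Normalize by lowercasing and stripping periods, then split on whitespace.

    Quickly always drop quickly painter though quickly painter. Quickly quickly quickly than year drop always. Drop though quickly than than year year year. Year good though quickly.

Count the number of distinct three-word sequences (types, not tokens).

27 tokens → 25 trigram windows in total.
Repeated trigrams (each contributes count−1 duplicates):
  year year year: 2
1 duplicate windows → 25 − 1 = 24 distinct.

24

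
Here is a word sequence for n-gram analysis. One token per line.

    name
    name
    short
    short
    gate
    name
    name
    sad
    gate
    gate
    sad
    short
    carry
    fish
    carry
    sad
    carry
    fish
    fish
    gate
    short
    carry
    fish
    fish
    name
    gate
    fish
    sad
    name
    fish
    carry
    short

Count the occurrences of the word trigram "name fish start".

Scanning the 30 overlapping trigram windows for "name fish start":
  (none found)

0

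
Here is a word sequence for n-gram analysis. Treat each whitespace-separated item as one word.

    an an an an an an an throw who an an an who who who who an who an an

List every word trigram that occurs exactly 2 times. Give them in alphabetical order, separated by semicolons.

who an an; who who who

Trigram counts meeting the condition (exactly 2 times):
  who an an: 2
  who who who: 2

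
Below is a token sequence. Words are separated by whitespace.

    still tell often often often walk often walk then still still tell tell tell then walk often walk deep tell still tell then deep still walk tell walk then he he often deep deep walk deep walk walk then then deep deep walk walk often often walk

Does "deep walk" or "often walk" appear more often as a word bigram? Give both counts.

"deep walk": 3 occurrences
"often walk": 4 occurrences

"often walk" (4 vs 3)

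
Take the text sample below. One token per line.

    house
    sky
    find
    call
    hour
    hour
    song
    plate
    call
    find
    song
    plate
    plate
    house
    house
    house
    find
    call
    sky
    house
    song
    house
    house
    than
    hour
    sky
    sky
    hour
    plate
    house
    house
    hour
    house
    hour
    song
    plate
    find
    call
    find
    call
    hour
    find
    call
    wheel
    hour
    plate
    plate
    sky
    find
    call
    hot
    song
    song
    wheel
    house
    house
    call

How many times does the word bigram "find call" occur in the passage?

Scanning the 56 overlapping bigram windows for "find call":
  position 3–4: find call
  position 17–18: find call
  position 37–38: find call
  position 39–40: find call
  position 42–43: find call
  position 49–50: find call

6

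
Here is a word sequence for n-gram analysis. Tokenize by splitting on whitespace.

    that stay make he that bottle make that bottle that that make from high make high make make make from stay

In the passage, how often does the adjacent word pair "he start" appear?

Scanning the 20 overlapping bigram windows for "he start":
  (none found)

0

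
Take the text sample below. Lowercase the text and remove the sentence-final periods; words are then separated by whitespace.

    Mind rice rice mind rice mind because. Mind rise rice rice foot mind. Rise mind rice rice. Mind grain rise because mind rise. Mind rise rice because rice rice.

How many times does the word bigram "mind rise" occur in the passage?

4

Scanning the 28 overlapping bigram windows for "mind rise":
  position 8–9: mind rise
  position 13–14: mind rise
  position 22–23: mind rise
  position 24–25: mind rise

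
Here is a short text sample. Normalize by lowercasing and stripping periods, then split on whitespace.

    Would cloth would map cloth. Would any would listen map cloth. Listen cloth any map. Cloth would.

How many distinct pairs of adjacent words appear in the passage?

12

17 tokens → 16 bigram windows in total.
Repeated bigrams (each contributes count−1 duplicates):
  cloth would: 3
  map cloth: 3
4 duplicate windows → 16 − 4 = 12 distinct.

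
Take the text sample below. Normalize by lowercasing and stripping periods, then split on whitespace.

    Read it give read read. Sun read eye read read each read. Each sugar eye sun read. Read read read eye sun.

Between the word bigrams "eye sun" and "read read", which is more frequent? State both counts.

"read read" (5 vs 2)

"eye sun": 2 occurrences
"read read": 5 occurrences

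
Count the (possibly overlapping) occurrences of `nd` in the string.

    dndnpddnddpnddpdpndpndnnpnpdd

5

Sliding a length-2 window over the 29 characters (28 positions):
  position 2–3: nd
  position 8–9: nd
  position 12–13: nd
  position 18–19: nd
  position 21–22: nd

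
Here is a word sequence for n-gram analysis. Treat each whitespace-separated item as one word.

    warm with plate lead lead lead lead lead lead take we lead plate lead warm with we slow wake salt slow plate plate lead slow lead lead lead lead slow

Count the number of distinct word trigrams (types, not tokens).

23

30 tokens → 28 trigram windows in total.
Repeated trigrams (each contributes count−1 duplicates):
  lead lead lead: 6
5 duplicate windows → 28 − 5 = 23 distinct.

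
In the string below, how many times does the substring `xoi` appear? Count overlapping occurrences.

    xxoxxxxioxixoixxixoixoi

Sliding a length-3 window over the 23 characters (21 positions):
  position 12–14: xoi
  position 18–20: xoi
  position 21–23: xoi

3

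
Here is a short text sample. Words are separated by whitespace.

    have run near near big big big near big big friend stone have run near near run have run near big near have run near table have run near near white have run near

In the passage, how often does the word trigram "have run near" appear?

6

Scanning the 32 overlapping trigram windows for "have run near":
  position 1–3: have run near
  position 13–15: have run near
  position 18–20: have run near
  position 23–25: have run near
  position 27–29: have run near
  position 32–34: have run near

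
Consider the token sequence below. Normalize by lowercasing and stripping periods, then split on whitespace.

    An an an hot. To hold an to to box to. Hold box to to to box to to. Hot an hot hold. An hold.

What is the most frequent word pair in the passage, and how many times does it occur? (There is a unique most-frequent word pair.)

Bigram frequencies (highest first):
  to to: 4
  box to: 3
  an an: 2
  an hot: 2
  to hold: 2
  hold an: 2
  … (8 more, each ≤ 2)

"to to", 4 times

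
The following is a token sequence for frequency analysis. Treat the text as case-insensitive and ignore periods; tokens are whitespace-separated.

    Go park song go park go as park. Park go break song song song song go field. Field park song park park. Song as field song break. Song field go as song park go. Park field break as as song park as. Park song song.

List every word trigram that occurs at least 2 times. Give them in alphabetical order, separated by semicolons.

Trigram counts meeting the condition (at least 2 times):
  as song park: 2
  song song song: 2

as song park; song song song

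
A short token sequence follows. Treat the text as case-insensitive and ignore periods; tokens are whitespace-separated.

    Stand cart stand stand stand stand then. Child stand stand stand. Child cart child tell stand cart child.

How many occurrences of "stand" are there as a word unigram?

Scanning the 18 tokens for "stand":
  position 1: stand
  position 3: stand
  position 4: stand
  position 5: stand
  position 6: stand
  position 9: stand
  position 10: stand
  position 11: stand
  position 16: stand

9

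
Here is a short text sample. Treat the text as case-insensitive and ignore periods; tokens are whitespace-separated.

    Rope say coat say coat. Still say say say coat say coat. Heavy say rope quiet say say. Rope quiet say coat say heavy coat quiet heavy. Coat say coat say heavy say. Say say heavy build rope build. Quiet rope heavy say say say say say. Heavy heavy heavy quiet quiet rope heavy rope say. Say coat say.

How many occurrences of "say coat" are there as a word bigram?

Scanning the 58 overlapping bigram windows for "say coat":
  position 2–3: say coat
  position 4–5: say coat
  position 9–10: say coat
  position 11–12: say coat
  position 21–22: say coat
  position 29–30: say coat
  position 57–58: say coat

7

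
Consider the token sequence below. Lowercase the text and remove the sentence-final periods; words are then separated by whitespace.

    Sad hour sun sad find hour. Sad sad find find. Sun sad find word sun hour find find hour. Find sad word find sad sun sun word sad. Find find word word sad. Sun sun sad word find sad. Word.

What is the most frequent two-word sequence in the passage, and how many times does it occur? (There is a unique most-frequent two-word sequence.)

Bigram frequencies (highest first):
  sad find: 4
  sun sad: 3
  find find: 3
  find sad: 3
  sad word: 3
  find hour: 2
  … (15 more, each ≤ 2)

"sad find", 4 times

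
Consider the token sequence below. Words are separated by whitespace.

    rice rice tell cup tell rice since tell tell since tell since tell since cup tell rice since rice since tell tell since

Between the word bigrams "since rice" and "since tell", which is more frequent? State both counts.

"since tell" (4 vs 1)

"since rice": 1 occurrence
"since tell": 4 occurrences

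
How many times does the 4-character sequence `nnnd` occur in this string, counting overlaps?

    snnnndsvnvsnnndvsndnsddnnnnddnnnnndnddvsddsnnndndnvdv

Sliding a length-4 window over the 53 characters (50 positions):
  position 3–6: nnnd
  position 12–15: nnnd
  position 25–28: nnnd
  position 32–35: nnnd
  position 44–47: nnnd

5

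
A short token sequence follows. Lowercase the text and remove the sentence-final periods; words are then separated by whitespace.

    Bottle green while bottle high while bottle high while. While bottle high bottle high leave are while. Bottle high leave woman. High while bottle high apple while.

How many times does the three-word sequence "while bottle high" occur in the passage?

5

Scanning the 25 overlapping trigram windows for "while bottle high":
  position 3–5: while bottle high
  position 6–8: while bottle high
  position 10–12: while bottle high
  position 17–19: while bottle high
  position 23–25: while bottle high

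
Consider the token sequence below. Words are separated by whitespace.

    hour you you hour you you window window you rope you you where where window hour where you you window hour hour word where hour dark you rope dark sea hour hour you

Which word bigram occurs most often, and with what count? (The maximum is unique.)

"you you", 4 times

Bigram frequencies (highest first):
  you you: 4
  hour you: 3
  you window: 2
  you rope: 2
  window hour: 2
  hour hour: 2
  … (17 more, each ≤ 1)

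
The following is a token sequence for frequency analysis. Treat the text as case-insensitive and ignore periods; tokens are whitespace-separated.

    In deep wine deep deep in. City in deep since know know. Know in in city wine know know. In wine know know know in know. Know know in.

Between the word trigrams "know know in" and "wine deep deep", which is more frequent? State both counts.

"know know in": 4 occurrences
"wine deep deep": 1 occurrence

"know know in" (4 vs 1)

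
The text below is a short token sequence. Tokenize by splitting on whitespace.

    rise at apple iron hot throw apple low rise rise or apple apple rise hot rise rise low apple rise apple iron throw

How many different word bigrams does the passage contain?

19

23 tokens → 22 bigram windows in total.
Repeated bigrams (each contributes count−1 duplicates):
  apple iron: 2
  apple rise: 2
  rise rise: 2
3 duplicate windows → 22 − 3 = 19 distinct.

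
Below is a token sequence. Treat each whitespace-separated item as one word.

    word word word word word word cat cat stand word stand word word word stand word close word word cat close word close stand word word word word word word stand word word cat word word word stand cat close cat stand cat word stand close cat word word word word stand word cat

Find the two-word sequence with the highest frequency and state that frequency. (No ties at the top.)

"word word", 19 times

Bigram frequencies (highest first):
  word word: 19
  stand word: 6
  word stand: 6
  word cat: 4
  cat word: 3
  cat stand: 2
  … (8 more, each ≤ 2)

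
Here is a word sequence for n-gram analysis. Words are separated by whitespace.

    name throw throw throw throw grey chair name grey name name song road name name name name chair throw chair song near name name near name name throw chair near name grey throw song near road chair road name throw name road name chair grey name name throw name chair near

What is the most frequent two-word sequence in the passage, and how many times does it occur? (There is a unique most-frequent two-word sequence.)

"name name", 7 times

Bigram frequencies (highest first):
  name name: 7
  name throw: 4
  throw throw: 3
  road name: 3
  name chair: 3
  near name: 3
  … (21 more, each ≤ 2)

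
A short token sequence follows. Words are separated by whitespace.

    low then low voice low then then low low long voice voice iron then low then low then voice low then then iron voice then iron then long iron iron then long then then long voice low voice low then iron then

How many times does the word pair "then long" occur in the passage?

Scanning the 41 overlapping bigram windows for "then long":
  position 27–28: then long
  position 31–32: then long
  position 34–35: then long

3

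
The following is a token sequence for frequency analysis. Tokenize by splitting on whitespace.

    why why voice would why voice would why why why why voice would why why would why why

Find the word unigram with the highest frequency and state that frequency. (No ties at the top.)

Unigram frequencies (highest first):
  why: 11
  would: 4
  voice: 3

"why", 11 times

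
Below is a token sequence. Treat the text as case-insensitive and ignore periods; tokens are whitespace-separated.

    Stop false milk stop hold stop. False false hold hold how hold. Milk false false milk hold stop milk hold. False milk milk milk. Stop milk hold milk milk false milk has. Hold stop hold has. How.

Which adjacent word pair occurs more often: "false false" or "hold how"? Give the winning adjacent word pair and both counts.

"false false": 2 occurrences
"hold how": 1 occurrence

"false false" (2 vs 1)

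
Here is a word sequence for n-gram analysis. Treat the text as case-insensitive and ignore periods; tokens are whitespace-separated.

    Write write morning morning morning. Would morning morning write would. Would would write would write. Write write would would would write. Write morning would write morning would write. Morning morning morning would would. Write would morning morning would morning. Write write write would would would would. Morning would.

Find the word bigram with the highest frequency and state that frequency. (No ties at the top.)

Bigram frequencies (highest first):
  would would: 8
  write write: 6
  morning morning: 6
  morning would: 6
  would write: 6
  write would: 5
  … (3 more, each ≤ 4)

"would would", 8 times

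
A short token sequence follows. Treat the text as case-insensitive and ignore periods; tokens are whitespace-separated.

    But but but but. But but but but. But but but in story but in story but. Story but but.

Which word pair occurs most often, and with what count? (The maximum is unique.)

Bigram frequencies (highest first):
  but but: 11
  story but: 3
  but in: 2
  in story: 2
  but story: 1

"but but", 11 times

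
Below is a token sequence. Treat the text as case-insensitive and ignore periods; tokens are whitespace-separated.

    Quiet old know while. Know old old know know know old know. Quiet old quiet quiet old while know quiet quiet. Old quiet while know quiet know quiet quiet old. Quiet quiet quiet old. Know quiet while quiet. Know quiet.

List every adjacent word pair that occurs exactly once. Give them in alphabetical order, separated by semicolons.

Bigram counts meeting the condition (exactly once):
  know while: 1
  old old: 1
  old while: 1
  while quiet: 1

know while; old old; old while; while quiet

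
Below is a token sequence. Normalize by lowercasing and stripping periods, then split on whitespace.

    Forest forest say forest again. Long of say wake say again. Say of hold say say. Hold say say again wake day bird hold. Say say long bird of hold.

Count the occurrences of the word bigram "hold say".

3

Scanning the 29 overlapping bigram windows for "hold say":
  position 14–15: hold say
  position 17–18: hold say
  position 24–25: hold say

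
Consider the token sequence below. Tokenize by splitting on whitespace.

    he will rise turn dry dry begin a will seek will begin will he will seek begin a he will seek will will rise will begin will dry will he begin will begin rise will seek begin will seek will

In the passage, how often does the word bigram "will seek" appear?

Scanning the 39 overlapping bigram windows for "will seek":
  position 9–10: will seek
  position 15–16: will seek
  position 20–21: will seek
  position 35–36: will seek
  position 38–39: will seek

5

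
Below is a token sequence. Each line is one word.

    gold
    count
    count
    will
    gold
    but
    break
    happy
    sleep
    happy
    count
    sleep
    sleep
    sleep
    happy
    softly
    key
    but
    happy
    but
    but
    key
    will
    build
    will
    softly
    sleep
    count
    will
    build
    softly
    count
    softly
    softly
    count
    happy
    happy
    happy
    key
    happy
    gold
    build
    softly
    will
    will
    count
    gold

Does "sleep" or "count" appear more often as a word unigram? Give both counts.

"count" (7 vs 5)

"sleep": 5 occurrences
"count": 7 occurrences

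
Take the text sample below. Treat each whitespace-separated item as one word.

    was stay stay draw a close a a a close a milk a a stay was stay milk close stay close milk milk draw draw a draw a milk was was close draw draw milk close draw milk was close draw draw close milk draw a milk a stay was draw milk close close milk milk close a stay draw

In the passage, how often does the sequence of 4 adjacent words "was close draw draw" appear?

Scanning the 57 overlapping 4-gram windows for "was close draw draw":
  position 31–34: was close draw draw
  position 39–42: was close draw draw

2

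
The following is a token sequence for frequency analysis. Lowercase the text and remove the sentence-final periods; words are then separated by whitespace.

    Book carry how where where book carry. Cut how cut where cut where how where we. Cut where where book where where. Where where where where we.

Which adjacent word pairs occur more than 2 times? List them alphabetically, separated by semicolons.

Bigram counts meeting the condition (more than 2 times):
  cut where: 3
  where where: 7

cut where; where where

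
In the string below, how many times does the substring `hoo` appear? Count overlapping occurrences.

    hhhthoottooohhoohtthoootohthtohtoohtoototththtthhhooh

4

Sliding a length-3 window over the 53 characters (51 positions):
  position 5–7: hoo
  position 14–16: hoo
  position 20–22: hoo
  position 50–52: hoo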